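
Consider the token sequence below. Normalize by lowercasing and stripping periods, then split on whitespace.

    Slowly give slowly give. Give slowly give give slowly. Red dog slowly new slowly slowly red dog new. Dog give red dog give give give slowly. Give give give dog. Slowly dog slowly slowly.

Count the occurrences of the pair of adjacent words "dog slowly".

Scanning the 33 overlapping bigram windows for "dog slowly":
  position 11–12: dog slowly
  position 30–31: dog slowly
  position 32–33: dog slowly

3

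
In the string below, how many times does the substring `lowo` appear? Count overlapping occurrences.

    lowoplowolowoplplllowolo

Sliding a length-4 window over the 24 characters (21 positions):
  position 1–4: lowo
  position 6–9: lowo
  position 10–13: lowo
  position 19–22: lowo

4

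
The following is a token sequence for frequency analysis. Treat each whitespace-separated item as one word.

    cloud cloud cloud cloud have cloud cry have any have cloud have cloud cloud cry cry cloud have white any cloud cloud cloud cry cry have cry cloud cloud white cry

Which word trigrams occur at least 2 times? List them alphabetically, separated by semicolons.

cloud cloud cloud; cloud cloud cry; cloud cry cry; cloud have cloud

Trigram counts meeting the condition (at least 2 times):
  cloud cloud cloud: 3
  cloud cloud cry: 2
  cloud cry cry: 2
  cloud have cloud: 2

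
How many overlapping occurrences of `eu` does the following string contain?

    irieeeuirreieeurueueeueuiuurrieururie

Sliding a length-2 window over the 37 characters (36 positions):
  position 6–7: eu
  position 14–15: eu
  position 18–19: eu
  position 21–22: eu
  position 23–24: eu
  position 31–32: eu

6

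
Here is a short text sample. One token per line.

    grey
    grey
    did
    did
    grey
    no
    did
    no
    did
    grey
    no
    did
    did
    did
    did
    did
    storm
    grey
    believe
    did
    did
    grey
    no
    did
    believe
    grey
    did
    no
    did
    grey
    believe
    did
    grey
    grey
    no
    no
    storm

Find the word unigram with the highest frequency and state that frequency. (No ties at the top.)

Unigram frequencies (highest first):
  did: 15
  grey: 10
  no: 7
  believe: 3
  storm: 2

"did", 15 times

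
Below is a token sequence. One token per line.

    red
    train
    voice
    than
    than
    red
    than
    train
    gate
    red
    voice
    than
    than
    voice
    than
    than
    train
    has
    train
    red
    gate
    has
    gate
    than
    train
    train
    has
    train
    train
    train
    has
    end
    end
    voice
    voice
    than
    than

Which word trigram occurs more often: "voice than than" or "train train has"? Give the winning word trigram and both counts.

"voice than than": 4 occurrences
"train train has": 2 occurrences

"voice than than" (4 vs 2)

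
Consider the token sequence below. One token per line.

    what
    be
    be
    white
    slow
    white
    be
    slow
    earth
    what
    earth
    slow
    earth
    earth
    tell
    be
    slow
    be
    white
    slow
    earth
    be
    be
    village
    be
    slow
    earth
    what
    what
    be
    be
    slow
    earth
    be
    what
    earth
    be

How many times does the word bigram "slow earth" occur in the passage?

5

Scanning the 36 overlapping bigram windows for "slow earth":
  position 8–9: slow earth
  position 12–13: slow earth
  position 20–21: slow earth
  position 26–27: slow earth
  position 32–33: slow earth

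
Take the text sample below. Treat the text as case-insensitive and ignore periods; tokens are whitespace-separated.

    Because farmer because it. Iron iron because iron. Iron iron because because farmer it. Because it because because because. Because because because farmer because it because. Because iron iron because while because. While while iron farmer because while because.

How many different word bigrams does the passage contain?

15

39 tokens → 38 bigram windows in total.
Repeated bigrams (each contributes count−1 duplicates):
  because because: 7
  iron iron: 4
  because farmer: 3
  because it: 3
  because while: 3
  farmer because: 3
  iron because: 3
  it because: 3
  … (2 more repeated)
23 duplicate windows → 38 − 23 = 15 distinct.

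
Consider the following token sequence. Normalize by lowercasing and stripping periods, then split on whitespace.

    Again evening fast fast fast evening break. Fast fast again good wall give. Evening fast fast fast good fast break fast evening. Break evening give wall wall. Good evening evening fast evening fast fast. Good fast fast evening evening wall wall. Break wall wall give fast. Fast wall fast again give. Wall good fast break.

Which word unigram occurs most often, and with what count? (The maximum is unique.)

Unigram frequencies (highest first):
  fast: 19
  evening: 10
  wall: 9
  break: 5
  good: 5
  give: 4
  … (1 more, each ≤ 3)

"fast", 19 times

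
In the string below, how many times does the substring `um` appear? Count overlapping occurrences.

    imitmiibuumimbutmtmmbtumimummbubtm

3

Sliding a length-2 window over the 34 characters (33 positions):
  position 10–11: um
  position 23–24: um
  position 27–28: um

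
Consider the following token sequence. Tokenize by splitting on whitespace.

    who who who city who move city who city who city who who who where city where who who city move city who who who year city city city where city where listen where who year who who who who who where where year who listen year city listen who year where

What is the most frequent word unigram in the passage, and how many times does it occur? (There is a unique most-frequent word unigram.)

Unigram frequencies (highest first):
  who: 22
  city: 12
  where: 8
  year: 5
  listen: 3
  move: 2

"who", 22 times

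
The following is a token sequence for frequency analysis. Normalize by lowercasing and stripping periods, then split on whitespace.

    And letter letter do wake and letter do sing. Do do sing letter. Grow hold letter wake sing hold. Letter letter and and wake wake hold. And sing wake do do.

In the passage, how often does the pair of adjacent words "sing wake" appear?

Scanning the 30 overlapping bigram windows for "sing wake":
  position 28–29: sing wake

1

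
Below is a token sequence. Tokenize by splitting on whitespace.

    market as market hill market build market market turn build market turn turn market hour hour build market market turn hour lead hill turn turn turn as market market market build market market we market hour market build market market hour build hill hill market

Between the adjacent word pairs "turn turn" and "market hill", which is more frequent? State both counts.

"turn turn" (3 vs 1)

"turn turn": 3 occurrences
"market hill": 1 occurrence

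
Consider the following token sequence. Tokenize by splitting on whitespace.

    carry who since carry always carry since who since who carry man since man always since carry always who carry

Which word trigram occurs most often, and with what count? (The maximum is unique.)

"since carry always", 2 times

Trigram frequencies (highest first):
  since carry always: 2
  carry who since: 1
  who since carry: 1
  carry always carry: 1
  always carry since: 1
  carry since who: 1
  … (11 more, each ≤ 1)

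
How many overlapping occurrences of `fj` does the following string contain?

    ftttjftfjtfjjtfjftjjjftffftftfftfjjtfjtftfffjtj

6

Sliding a length-2 window over the 47 characters (46 positions):
  position 8–9: fj
  position 11–12: fj
  position 15–16: fj
  position 33–34: fj
  position 37–38: fj
  position 44–45: fj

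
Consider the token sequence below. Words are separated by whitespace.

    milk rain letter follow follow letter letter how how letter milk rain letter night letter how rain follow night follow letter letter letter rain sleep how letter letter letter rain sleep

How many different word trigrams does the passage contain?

24

31 tokens → 29 trigram windows in total.
Repeated trigrams (each contributes count−1 duplicates):
  follow letter letter: 2
  letter letter letter: 2
  letter letter rain: 2
  letter rain sleep: 2
  milk rain letter: 2
5 duplicate windows → 29 − 5 = 24 distinct.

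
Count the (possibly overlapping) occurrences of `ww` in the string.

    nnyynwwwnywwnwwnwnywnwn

Sliding a length-2 window over the 23 characters (22 positions):
  position 6–7: ww
  position 7–8: ww
  position 11–12: ww
  position 14–15: ww

4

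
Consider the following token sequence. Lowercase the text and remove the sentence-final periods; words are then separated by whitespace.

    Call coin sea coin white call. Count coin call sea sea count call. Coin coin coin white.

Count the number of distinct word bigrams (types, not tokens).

13

17 tokens → 16 bigram windows in total.
Repeated bigrams (each contributes count−1 duplicates):
  call coin: 2
  coin coin: 2
  coin white: 2
3 duplicate windows → 16 − 3 = 13 distinct.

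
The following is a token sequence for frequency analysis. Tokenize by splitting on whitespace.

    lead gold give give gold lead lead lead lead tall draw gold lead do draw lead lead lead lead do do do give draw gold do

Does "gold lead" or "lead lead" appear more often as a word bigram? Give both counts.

"gold lead": 2 occurrences
"lead lead": 6 occurrences

"lead lead" (6 vs 2)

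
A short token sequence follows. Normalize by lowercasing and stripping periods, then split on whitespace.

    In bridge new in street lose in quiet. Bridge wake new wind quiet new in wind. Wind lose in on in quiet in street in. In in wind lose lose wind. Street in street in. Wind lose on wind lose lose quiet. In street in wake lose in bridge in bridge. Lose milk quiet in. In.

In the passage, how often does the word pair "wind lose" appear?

4

Scanning the 55 overlapping bigram windows for "wind lose":
  position 17–18: wind lose
  position 28–29: wind lose
  position 36–37: wind lose
  position 39–40: wind lose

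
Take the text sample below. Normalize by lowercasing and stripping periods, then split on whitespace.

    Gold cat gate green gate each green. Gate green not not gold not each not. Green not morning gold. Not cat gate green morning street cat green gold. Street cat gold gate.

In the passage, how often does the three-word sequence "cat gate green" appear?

2

Scanning the 30 overlapping trigram windows for "cat gate green":
  position 2–4: cat gate green
  position 21–23: cat gate green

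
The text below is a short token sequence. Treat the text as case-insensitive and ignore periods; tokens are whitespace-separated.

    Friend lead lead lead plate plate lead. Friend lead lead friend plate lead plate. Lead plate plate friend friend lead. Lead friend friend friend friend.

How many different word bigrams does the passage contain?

25 tokens → 24 bigram windows in total.
Repeated bigrams (each contributes count−1 duplicates):
  friend friend: 4
  lead lead: 4
  friend lead: 3
  lead friend: 3
  lead plate: 3
  plate lead: 3
  plate plate: 2
15 duplicate windows → 24 − 15 = 9 distinct.

9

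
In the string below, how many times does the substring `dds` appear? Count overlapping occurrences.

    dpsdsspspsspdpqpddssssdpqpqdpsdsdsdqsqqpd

Sliding a length-3 window over the 41 characters (39 positions):
  position 17–19: dds

1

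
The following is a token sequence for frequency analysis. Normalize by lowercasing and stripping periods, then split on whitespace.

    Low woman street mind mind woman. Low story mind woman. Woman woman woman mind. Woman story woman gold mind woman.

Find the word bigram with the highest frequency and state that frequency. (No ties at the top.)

"mind woman", 4 times

Bigram frequencies (highest first):
  mind woman: 4
  woman woman: 3
  low woman: 1
  woman street: 1
  street mind: 1
  mind mind: 1
  … (8 more, each ≤ 1)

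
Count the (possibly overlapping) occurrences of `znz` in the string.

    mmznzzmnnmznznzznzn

Sliding a length-3 window over the 19 characters (17 positions):
  position 3–5: znz
  position 11–13: znz
  position 13–15: znz
  position 16–18: znz

4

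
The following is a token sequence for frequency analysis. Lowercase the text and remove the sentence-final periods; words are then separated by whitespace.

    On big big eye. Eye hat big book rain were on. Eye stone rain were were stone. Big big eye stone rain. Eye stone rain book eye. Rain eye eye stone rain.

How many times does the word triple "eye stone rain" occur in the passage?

4

Scanning the 30 overlapping trigram windows for "eye stone rain":
  position 12–14: eye stone rain
  position 20–22: eye stone rain
  position 23–25: eye stone rain
  position 30–32: eye stone rain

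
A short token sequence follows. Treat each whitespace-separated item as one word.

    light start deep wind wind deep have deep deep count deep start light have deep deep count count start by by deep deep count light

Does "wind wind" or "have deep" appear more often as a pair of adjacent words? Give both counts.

"have deep" (2 vs 1)

"wind wind": 1 occurrence
"have deep": 2 occurrences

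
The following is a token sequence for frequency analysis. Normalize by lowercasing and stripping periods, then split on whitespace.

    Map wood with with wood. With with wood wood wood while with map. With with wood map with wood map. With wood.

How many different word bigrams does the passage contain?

22 tokens → 21 bigram windows in total.
Repeated bigrams (each contributes count−1 duplicates):
  with wood: 5
  map with: 3
  with with: 3
  wood map: 2
  wood with: 2
  wood wood: 2
11 duplicate windows → 21 − 11 = 10 distinct.

10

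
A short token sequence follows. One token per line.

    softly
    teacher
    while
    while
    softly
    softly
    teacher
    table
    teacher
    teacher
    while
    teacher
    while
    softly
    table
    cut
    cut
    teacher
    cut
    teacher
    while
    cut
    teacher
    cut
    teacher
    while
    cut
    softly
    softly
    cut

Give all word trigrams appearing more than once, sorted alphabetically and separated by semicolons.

cut teacher cut; cut teacher while; teacher cut teacher; teacher while cut

Trigram counts meeting the condition (more than once):
  cut teacher cut: 2
  cut teacher while: 2
  teacher cut teacher: 2
  teacher while cut: 2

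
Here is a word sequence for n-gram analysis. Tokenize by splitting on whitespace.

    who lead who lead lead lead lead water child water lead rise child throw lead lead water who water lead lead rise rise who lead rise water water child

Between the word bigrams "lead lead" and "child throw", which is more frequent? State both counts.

"lead lead": 5 occurrences
"child throw": 1 occurrence

"lead lead" (5 vs 1)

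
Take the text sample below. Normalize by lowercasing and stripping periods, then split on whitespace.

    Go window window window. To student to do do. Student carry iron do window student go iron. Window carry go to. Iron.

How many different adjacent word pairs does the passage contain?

22 tokens → 21 bigram windows in total.
Repeated bigrams (each contributes count−1 duplicates):
  window window: 2
1 duplicate windows → 21 − 1 = 20 distinct.

20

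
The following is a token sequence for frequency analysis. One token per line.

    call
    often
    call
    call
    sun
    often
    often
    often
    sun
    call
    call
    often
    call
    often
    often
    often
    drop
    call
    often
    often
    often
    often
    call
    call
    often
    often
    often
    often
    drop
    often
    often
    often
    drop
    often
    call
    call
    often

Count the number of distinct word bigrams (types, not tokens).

37 tokens → 36 bigram windows in total.
Repeated bigrams (each contributes count−1 duplicates):
  often often: 12
  call often: 6
  call call: 4
  often call: 4
  often drop: 3
  drop often: 2
25 duplicate windows → 36 − 25 = 11 distinct.

11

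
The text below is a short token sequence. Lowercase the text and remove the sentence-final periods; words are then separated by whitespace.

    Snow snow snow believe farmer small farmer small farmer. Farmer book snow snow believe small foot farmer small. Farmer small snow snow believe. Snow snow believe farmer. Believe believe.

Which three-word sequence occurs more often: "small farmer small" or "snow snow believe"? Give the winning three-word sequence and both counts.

"snow snow believe" (4 vs 2)

"small farmer small": 2 occurrences
"snow snow believe": 4 occurrences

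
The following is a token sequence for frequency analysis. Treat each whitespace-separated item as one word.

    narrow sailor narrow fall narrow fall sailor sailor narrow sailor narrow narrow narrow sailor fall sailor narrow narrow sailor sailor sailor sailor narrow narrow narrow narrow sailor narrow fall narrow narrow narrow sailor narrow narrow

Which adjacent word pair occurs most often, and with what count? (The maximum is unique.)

Bigram frequencies (highest first):
  narrow narrow: 9
  sailor narrow: 7
  narrow sailor: 6
  sailor sailor: 4
  narrow fall: 3
  fall narrow: 2
  … (2 more, each ≤ 2)

"narrow narrow", 9 times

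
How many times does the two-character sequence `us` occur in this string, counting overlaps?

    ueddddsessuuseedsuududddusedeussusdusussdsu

Sliding a length-2 window over the 43 characters (42 positions):
  position 12–13: us
  position 25–26: us
  position 30–31: us
  position 33–34: us
  position 36–37: us
  position 38–39: us

6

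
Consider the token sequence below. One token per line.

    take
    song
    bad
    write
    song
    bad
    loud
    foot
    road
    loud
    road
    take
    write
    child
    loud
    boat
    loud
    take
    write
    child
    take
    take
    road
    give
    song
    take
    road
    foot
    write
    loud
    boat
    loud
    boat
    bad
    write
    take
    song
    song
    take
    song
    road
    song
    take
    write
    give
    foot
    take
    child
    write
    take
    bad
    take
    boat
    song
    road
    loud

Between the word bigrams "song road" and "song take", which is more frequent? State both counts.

"song take" (3 vs 2)

"song road": 2 occurrences
"song take": 3 occurrences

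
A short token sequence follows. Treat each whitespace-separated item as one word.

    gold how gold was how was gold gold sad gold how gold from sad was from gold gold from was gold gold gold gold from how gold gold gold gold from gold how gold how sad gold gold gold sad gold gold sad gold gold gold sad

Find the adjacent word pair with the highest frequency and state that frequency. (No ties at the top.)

Bigram frequencies (highest first):
  gold gold: 13
  gold how: 4
  how gold: 4
  gold sad: 4
  sad gold: 4
  gold from: 4
  … (11 more, each ≤ 2)

"gold gold", 13 times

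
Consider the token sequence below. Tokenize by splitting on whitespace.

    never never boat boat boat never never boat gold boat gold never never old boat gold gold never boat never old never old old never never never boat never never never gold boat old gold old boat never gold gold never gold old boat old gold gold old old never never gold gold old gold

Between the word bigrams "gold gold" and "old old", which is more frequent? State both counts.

"gold gold" (4 vs 2)

"gold gold": 4 occurrences
"old old": 2 occurrences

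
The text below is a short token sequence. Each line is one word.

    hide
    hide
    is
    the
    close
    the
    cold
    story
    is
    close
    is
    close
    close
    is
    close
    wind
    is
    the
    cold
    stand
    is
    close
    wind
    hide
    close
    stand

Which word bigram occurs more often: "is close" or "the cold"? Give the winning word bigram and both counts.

"is close": 4 occurrences
"the cold": 2 occurrences

"is close" (4 vs 2)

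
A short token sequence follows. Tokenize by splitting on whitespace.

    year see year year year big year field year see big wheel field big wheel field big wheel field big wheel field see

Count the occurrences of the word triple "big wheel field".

Scanning the 21 overlapping trigram windows for "big wheel field":
  position 11–13: big wheel field
  position 14–16: big wheel field
  position 17–19: big wheel field
  position 20–22: big wheel field

4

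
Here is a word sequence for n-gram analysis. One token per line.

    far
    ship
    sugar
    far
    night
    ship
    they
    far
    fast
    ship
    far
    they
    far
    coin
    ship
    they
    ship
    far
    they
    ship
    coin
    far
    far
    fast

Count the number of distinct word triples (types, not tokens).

21

24 tokens → 22 trigram windows in total.
Repeated trigrams (each contributes count−1 duplicates):
  ship far they: 2
1 duplicate windows → 22 − 1 = 21 distinct.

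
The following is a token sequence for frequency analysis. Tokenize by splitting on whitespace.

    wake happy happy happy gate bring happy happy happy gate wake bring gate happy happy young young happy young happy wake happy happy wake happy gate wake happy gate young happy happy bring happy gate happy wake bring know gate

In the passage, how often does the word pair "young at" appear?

Scanning the 39 overlapping bigram windows for "young at":
  (none found)

0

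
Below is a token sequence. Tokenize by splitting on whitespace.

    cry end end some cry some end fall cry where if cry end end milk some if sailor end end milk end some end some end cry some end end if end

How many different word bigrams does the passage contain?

32 tokens → 31 bigram windows in total.
Repeated bigrams (each contributes count−1 duplicates):
  end end: 4
  some end: 4
  end some: 3
  cry end: 2
  cry some: 2
  end milk: 2
11 duplicate windows → 31 − 11 = 20 distinct.

20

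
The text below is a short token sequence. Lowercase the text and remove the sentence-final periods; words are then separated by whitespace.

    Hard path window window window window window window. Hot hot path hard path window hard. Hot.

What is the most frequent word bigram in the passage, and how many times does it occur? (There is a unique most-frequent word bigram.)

Bigram frequencies (highest first):
  window window: 5
  hard path: 2
  path window: 2
  window hot: 1
  hot hot: 1
  hot path: 1
  … (3 more, each ≤ 1)

"window window", 5 times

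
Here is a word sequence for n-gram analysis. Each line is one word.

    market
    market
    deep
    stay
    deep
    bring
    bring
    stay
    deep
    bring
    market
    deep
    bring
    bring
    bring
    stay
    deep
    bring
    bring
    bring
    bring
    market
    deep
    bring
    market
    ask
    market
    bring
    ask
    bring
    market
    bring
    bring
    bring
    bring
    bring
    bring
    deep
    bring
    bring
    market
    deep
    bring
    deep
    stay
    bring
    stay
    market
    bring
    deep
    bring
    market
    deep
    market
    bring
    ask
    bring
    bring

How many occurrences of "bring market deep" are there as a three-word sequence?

4

Scanning the 56 overlapping trigram windows for "bring market deep":
  position 10–12: bring market deep
  position 21–23: bring market deep
  position 40–42: bring market deep
  position 51–53: bring market deep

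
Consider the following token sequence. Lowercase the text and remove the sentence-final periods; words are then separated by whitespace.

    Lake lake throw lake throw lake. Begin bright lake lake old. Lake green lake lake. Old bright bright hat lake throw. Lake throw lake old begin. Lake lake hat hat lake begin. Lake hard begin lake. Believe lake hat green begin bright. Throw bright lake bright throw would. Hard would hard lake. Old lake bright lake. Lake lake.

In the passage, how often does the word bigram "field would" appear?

0

Scanning the 57 overlapping bigram windows for "field would":
  (none found)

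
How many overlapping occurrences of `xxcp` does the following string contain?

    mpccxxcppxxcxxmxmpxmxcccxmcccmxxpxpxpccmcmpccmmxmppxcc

Sliding a length-4 window over the 54 characters (51 positions):
  position 5–8: xxcp

1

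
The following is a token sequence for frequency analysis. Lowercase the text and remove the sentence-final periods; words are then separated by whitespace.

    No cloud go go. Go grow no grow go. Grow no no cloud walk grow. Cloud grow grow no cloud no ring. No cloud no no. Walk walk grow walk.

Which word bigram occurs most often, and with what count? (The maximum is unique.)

"no cloud", 4 times

Bigram frequencies (highest first):
  no cloud: 4
  grow no: 3
  go go: 2
  go grow: 2
  no no: 2
  walk grow: 2
  … (13 more, each ≤ 2)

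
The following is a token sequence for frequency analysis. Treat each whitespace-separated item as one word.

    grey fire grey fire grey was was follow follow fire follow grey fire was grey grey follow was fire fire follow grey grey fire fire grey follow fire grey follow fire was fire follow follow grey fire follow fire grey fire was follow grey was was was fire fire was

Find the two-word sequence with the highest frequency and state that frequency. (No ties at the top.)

"grey fire", 6 times

Bigram frequencies (highest first):
  grey fire: 6
  fire grey: 5
  follow fire: 4
  fire follow: 4
  follow grey: 4
  fire was: 4
  … (10 more, each ≤ 3)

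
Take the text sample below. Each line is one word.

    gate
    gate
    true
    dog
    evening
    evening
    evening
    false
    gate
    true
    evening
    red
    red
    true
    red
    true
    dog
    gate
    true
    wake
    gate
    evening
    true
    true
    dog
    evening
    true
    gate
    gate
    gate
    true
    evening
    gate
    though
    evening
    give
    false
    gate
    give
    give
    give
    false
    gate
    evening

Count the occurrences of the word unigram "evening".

9

Scanning the 44 tokens for "evening":
  position 5: evening
  position 6: evening
  position 7: evening
  position 11: evening
  position 22: evening
  position 26: evening
  position 32: evening
  position 35: evening
  position 44: evening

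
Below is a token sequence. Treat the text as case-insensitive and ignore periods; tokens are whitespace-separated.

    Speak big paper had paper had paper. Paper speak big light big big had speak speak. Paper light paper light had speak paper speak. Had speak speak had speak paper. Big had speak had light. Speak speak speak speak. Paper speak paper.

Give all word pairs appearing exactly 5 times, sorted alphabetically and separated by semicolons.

Bigram counts meeting the condition (exactly 5 times):
  had speak: 5
  speak paper: 5
  speak speak: 5

had speak; speak paper; speak speak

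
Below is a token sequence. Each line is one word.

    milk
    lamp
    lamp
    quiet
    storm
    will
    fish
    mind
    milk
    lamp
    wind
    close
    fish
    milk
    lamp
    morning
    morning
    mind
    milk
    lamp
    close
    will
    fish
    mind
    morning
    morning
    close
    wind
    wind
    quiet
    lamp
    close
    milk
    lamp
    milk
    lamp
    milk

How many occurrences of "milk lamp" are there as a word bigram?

Scanning the 36 overlapping bigram windows for "milk lamp":
  position 1–2: milk lamp
  position 9–10: milk lamp
  position 14–15: milk lamp
  position 19–20: milk lamp
  position 33–34: milk lamp
  position 35–36: milk lamp

6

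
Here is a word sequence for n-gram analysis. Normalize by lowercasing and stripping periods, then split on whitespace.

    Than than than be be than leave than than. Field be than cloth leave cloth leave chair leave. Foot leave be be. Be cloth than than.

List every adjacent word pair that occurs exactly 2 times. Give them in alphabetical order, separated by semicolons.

be than; cloth leave

Bigram counts meeting the condition (exactly 2 times):
  be than: 2
  cloth leave: 2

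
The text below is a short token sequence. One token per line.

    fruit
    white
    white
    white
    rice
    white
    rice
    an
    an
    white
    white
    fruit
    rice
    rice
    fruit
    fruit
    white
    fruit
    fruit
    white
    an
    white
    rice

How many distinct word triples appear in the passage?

20

23 tokens → 21 trigram windows in total.
Repeated trigrams (each contributes count−1 duplicates):
  fruit fruit white: 2
1 duplicate windows → 21 − 1 = 20 distinct.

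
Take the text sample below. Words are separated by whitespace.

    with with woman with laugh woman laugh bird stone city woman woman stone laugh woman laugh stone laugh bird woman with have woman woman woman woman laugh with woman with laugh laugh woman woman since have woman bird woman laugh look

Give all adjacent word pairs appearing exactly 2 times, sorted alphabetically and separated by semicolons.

bird woman; have woman; laugh bird; stone laugh; with laugh; with woman

Bigram counts meeting the condition (exactly 2 times):
  bird woman: 2
  have woman: 2
  laugh bird: 2
  stone laugh: 2
  with laugh: 2
  with woman: 2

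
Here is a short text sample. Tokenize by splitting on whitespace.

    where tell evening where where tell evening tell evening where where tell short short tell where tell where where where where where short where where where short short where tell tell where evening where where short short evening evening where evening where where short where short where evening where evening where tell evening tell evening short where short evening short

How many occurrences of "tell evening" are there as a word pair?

Scanning the 59 overlapping bigram windows for "tell evening":
  position 2–3: tell evening
  position 6–7: tell evening
  position 8–9: tell evening
  position 52–53: tell evening
  position 54–55: tell evening

5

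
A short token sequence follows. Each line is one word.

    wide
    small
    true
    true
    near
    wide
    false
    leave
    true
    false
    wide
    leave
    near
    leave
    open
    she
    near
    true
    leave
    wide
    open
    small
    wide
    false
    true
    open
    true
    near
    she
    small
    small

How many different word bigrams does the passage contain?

28

31 tokens → 30 bigram windows in total.
Repeated bigrams (each contributes count−1 duplicates):
  true near: 2
  wide false: 2
2 duplicate windows → 30 − 2 = 28 distinct.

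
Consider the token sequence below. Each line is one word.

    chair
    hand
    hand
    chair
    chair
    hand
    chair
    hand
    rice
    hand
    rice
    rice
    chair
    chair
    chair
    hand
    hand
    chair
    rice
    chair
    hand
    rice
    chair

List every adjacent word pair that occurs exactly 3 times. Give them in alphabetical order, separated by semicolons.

Bigram counts meeting the condition (exactly 3 times):
  chair chair: 3
  hand chair: 3
  hand rice: 3
  rice chair: 3

chair chair; hand chair; hand rice; rice chair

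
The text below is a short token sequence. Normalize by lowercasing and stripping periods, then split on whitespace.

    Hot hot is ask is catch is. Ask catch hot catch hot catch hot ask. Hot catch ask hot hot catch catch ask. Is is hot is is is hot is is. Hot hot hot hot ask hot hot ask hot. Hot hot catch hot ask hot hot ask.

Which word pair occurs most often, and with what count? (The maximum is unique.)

Bigram frequencies (highest first):
  hot hot: 9
  hot catch: 5
  hot ask: 5
  ask hot: 5
  catch hot: 4
  is is: 4
  … (9 more, each ≤ 3)

"hot hot", 9 times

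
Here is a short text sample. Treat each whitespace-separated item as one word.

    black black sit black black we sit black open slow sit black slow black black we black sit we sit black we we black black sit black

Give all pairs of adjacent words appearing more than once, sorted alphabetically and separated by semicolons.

black black; black sit; black we; sit black; we black; we sit

Bigram counts meeting the condition (more than once):
  black black: 4
  black sit: 3
  black we: 3
  sit black: 5
  we black: 2
  we sit: 2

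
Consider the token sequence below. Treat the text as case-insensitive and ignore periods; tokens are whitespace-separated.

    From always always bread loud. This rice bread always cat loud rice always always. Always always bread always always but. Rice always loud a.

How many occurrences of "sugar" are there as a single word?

0

Scanning the 24 tokens for "sugar":
  (none found)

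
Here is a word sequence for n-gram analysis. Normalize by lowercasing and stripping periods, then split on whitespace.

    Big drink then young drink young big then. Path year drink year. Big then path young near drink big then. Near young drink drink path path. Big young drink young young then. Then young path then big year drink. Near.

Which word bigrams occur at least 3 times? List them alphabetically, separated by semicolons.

Bigram counts meeting the condition (at least 3 times):
  big then: 3
  young drink: 3

big then; young drink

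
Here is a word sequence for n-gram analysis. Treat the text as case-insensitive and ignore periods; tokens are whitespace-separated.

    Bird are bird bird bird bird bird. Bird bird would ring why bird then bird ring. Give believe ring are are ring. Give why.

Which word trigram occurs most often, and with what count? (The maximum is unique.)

Trigram frequencies (highest first):
  bird bird bird: 5
  bird are bird: 1
  are bird bird: 1
  bird bird would: 1
  bird would ring: 1
  would ring why: 1
  … (12 more, each ≤ 1)

"bird bird bird", 5 times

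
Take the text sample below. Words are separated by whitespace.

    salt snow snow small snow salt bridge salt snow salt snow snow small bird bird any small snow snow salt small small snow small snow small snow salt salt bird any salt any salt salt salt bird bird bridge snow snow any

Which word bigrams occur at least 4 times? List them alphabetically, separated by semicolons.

Bigram counts meeting the condition (at least 4 times):
  small snow: 5
  snow salt: 4
  snow small: 4
  snow snow: 4

small snow; snow salt; snow small; snow snow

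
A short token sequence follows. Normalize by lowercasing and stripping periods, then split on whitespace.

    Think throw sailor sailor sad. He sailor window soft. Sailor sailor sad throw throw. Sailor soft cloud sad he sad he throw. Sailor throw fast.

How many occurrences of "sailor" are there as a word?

7

Scanning the 25 tokens for "sailor":
  position 3: sailor
  position 4: sailor
  position 7: sailor
  position 10: sailor
  position 11: sailor
  position 15: sailor
  position 23: sailor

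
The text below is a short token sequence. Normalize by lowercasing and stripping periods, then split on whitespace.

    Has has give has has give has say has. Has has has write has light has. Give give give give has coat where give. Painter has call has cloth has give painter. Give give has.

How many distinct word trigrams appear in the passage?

28

35 tokens → 33 trigram windows in total.
Repeated trigrams (each contributes count−1 duplicates):
  give give give: 2
  give give has: 2
  has give has: 2
  has has give: 2
  has has has: 2
5 duplicate windows → 33 − 5 = 28 distinct.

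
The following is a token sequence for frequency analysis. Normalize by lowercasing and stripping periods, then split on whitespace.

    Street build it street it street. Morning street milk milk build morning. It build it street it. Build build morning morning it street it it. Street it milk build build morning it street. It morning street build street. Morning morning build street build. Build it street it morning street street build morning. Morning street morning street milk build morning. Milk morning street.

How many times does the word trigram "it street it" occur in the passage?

Scanning the 60 overlapping trigram windows for "it street it":
  position 3–5: it street it
  position 15–17: it street it
  position 22–24: it street it
  position 25–27: it street it
  position 32–34: it street it
  position 45–47: it street it

6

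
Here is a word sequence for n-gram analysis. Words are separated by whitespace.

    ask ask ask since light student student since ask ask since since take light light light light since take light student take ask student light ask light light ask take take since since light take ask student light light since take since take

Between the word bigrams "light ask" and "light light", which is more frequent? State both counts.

"light ask": 2 occurrences
"light light": 5 occurrences

"light light" (5 vs 2)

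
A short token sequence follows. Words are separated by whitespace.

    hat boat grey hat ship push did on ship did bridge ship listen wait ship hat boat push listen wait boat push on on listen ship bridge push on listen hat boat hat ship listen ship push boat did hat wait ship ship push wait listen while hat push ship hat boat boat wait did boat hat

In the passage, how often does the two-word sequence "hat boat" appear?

4

Scanning the 56 overlapping bigram windows for "hat boat":
  position 1–2: hat boat
  position 16–17: hat boat
  position 31–32: hat boat
  position 51–52: hat boat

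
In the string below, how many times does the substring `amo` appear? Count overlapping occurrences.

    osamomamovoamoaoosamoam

Sliding a length-3 window over the 23 characters (21 positions):
  position 3–5: amo
  position 7–9: amo
  position 12–14: amo
  position 19–21: amo

4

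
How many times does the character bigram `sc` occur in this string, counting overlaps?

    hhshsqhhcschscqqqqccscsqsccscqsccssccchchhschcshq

8

Sliding a length-2 window over the 49 characters (48 positions):
  position 10–11: sc
  position 13–14: sc
  position 21–22: sc
  position 25–26: sc
  position 28–29: sc
  position 31–32: sc
  position 35–36: sc
  position 43–44: sc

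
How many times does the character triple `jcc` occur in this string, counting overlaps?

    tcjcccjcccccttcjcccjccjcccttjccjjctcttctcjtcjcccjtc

Sliding a length-3 window over the 51 characters (49 positions):
  position 3–5: jcc
  position 7–9: jcc
  position 16–18: jcc
  position 20–22: jcc
  position 23–25: jcc
  position 29–31: jcc
  position 45–47: jcc

7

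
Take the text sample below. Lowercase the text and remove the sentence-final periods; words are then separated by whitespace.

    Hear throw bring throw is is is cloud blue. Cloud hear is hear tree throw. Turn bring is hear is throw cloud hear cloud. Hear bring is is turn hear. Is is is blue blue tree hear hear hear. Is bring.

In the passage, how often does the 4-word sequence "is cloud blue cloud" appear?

1

Scanning the 38 overlapping 4-gram windows for "is cloud blue cloud":
  position 7–10: is cloud blue cloud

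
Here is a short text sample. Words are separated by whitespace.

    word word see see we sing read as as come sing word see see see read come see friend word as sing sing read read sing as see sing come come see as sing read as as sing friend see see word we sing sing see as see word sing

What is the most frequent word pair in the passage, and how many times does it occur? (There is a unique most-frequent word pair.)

"see see", 4 times

Bigram frequencies (highest first):
  see see: 4
  sing read: 3
  as sing: 3
  word see: 2
  we sing: 2
  read as: 2
  … (27 more, each ≤ 2)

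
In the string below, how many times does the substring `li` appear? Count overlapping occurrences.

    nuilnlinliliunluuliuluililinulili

Sliding a length-2 window over the 33 characters (32 positions):
  position 6–7: li
  position 9–10: li
  position 11–12: li
  position 18–19: li
  position 24–25: li
  position 26–27: li
  position 30–31: li
  position 32–33: li

8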